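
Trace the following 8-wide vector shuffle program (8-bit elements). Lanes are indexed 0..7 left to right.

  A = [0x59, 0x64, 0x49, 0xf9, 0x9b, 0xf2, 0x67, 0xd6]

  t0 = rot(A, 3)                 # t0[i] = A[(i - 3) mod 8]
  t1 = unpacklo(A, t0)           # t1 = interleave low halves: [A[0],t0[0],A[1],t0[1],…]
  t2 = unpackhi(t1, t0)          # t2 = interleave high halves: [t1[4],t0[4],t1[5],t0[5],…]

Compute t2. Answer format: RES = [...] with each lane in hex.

→ t0 |f2|67|d6|59|64|49|f9|9b|
→ t1 |59|f2|64|67|49|d6|f9|59|
→ t2 |49|64|d6|49|f9|f9|59|9b|

RES = [ 0x49  0x64  0xd6  0x49  0xf9  0xf9  0x59  0x9b ]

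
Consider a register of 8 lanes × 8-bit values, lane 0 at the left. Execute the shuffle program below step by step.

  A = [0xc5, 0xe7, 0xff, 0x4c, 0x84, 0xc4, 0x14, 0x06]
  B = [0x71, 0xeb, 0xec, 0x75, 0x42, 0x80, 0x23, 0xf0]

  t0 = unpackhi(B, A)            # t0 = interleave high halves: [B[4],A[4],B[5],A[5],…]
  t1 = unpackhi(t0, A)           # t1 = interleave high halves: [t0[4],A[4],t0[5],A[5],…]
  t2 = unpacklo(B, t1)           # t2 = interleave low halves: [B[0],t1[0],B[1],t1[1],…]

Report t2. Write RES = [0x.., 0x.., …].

t0 = [0x42, 0x84, 0x80, 0xc4, 0x23, 0x14, 0xf0, 0x06]
t1 = [0x23, 0x84, 0x14, 0xc4, 0xf0, 0x14, 0x06, 0x06]
t2 = [0x71, 0x23, 0xeb, 0x84, 0xec, 0x14, 0x75, 0xc4]

RES = [0x71, 0x23, 0xeb, 0x84, 0xec, 0x14, 0x75, 0xc4]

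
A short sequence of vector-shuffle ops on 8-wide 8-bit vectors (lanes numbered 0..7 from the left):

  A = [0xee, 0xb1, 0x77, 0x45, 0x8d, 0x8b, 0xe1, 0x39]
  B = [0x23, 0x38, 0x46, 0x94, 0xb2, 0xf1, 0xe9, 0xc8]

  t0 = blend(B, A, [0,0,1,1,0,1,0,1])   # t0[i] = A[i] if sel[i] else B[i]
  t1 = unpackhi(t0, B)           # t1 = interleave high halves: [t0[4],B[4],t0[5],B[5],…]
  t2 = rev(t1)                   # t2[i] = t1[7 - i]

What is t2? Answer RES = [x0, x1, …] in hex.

t0 = [0x23, 0x38, 0x77, 0x45, 0xb2, 0x8b, 0xe9, 0x39]
t1 = [0xb2, 0xb2, 0x8b, 0xf1, 0xe9, 0xe9, 0x39, 0xc8]
t2 = [0xc8, 0x39, 0xe9, 0xe9, 0xf1, 0x8b, 0xb2, 0xb2]

RES = [0xc8, 0x39, 0xe9, 0xe9, 0xf1, 0x8b, 0xb2, 0xb2]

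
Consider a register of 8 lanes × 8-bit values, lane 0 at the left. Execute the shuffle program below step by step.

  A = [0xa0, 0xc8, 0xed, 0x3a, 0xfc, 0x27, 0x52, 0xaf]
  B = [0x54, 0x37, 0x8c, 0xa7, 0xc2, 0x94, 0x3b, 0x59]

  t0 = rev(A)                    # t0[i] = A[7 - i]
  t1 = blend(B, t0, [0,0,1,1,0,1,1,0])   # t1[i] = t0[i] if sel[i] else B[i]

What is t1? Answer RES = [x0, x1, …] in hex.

RES = [0x54, 0x37, 0x27, 0xfc, 0xc2, 0xed, 0xc8, 0x59]

t0 = [0xaf, 0x52, 0x27, 0xfc, 0x3a, 0xed, 0xc8, 0xa0]
t1 = [0x54, 0x37, 0x27, 0xfc, 0xc2, 0xed, 0xc8, 0x59]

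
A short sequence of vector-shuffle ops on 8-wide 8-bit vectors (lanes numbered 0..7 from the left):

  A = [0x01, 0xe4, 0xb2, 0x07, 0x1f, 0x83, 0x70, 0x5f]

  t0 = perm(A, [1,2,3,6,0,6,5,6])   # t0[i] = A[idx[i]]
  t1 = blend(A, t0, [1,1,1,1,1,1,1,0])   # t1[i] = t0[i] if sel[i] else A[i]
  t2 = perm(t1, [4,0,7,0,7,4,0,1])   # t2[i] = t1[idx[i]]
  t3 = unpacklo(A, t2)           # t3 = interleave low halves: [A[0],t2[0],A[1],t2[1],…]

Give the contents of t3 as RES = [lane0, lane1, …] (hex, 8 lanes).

→ t0 |e4|b2|07|70|01|70|83|70|
→ t1 |e4|b2|07|70|01|70|83|5f|
→ t2 |01|e4|5f|e4|5f|01|e4|b2|
→ t3 |01|01|e4|e4|b2|5f|07|e4|

RES = [0x01, 0x01, 0xe4, 0xe4, 0xb2, 0x5f, 0x07, 0xe4]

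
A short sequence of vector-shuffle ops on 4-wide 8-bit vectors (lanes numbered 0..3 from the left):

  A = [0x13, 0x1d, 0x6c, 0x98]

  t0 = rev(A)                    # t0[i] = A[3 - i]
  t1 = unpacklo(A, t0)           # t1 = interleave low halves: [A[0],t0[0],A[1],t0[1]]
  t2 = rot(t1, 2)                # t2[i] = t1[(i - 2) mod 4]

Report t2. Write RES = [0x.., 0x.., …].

RES = [0x1d, 0x6c, 0x13, 0x98]

t0 = [0x98, 0x6c, 0x1d, 0x13]
t1 = [0x13, 0x98, 0x1d, 0x6c]
t2 = [0x1d, 0x6c, 0x13, 0x98]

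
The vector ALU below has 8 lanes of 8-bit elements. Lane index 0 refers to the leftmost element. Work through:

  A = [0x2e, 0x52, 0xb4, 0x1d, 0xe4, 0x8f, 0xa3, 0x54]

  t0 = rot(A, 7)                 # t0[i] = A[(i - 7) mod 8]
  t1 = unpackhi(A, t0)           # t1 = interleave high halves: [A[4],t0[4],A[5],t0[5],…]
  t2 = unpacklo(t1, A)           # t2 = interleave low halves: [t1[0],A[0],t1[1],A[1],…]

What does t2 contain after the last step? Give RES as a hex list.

RES = [ 0xe4  0x2e  0x8f  0x52  0x8f  0xb4  0xa3  0x1d ]

→ t0 |52|b4|1d|e4|8f|a3|54|2e|
→ t1 |e4|8f|8f|a3|a3|54|54|2e|
→ t2 |e4|2e|8f|52|8f|b4|a3|1d|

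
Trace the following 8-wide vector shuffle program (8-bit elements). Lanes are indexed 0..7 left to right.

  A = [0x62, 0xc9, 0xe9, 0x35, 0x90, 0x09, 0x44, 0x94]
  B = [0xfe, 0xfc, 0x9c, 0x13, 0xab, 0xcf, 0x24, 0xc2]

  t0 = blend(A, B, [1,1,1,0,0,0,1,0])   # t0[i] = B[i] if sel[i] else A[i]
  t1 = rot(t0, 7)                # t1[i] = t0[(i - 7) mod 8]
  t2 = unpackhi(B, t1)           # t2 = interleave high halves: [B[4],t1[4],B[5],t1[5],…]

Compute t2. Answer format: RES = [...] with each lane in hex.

RES = [0xab, 0x09, 0xcf, 0x24, 0x24, 0x94, 0xc2, 0xfe]

t0 = [0xfe, 0xfc, 0x9c, 0x35, 0x90, 0x09, 0x24, 0x94]
t1 = [0xfc, 0x9c, 0x35, 0x90, 0x09, 0x24, 0x94, 0xfe]
t2 = [0xab, 0x09, 0xcf, 0x24, 0x24, 0x94, 0xc2, 0xfe]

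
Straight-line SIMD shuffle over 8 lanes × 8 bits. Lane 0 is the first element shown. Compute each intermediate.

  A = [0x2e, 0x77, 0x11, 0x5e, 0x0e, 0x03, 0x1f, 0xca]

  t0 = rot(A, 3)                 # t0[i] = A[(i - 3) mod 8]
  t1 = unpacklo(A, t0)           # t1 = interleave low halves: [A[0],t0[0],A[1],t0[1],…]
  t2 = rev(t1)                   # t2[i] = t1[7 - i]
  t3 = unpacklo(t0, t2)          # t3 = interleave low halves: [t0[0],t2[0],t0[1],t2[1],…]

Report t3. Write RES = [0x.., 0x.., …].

→ t0 |03|1f|ca|2e|77|11|5e|0e|
→ t1 |2e|03|77|1f|11|ca|5e|2e|
→ t2 |2e|5e|ca|11|1f|77|03|2e|
→ t3 |03|2e|1f|5e|ca|ca|2e|11|

RES = [0x03, 0x2e, 0x1f, 0x5e, 0xca, 0xca, 0x2e, 0x11]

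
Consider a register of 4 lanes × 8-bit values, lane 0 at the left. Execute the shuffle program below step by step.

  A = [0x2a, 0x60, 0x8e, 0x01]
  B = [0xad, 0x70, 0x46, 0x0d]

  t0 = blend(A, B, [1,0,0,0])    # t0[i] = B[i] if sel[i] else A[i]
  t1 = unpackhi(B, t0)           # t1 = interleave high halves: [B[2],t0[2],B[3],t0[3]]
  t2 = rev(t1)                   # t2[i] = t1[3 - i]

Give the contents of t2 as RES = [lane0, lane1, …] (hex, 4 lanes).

RES = [ 0x01  0x0d  0x8e  0x46 ]

→ t0 |ad|60|8e|01|
→ t1 |46|8e|0d|01|
→ t2 |01|0d|8e|46|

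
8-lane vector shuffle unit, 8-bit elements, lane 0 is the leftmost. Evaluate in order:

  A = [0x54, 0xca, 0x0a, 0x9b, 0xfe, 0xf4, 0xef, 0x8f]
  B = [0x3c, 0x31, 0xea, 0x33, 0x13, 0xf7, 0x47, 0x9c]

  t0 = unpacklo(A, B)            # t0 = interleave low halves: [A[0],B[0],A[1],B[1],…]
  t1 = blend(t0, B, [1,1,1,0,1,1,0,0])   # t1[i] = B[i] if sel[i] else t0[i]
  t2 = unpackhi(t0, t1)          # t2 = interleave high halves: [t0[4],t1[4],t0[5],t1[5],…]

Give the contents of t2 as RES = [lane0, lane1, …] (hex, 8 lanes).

  t0: 54 3c ca 31 0a ea 9b 33
  t1: 3c 31 ea 31 13 f7 9b 33
  t2: 0a 13 ea f7 9b 9b 33 33

RES = [ 0x0a  0x13  0xea  0xf7  0x9b  0x9b  0x33  0x33 ]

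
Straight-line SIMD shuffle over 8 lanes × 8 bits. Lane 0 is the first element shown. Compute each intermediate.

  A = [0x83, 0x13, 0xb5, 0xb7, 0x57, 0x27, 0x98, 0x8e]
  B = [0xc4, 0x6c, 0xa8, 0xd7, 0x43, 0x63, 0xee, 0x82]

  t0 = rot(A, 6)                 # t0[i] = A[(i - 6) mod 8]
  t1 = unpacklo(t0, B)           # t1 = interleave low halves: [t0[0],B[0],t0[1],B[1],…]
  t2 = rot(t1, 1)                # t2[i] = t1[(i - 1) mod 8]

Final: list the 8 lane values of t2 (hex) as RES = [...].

RES = [ 0xd7  0xb5  0xc4  0xb7  0x6c  0x57  0xa8  0x27 ]

→ t0 |b5|b7|57|27|98|8e|83|13|
→ t1 |b5|c4|b7|6c|57|a8|27|d7|
→ t2 |d7|b5|c4|b7|6c|57|a8|27|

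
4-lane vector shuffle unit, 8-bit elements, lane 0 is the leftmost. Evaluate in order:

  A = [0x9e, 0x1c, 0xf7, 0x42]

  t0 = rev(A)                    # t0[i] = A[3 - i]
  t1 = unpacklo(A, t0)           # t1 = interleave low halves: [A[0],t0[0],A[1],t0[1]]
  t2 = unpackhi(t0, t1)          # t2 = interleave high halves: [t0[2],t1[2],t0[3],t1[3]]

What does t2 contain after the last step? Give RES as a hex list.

t0 = [0x42, 0xf7, 0x1c, 0x9e]
t1 = [0x9e, 0x42, 0x1c, 0xf7]
t2 = [0x1c, 0x1c, 0x9e, 0xf7]

RES = [ 0x1c  0x1c  0x9e  0xf7 ]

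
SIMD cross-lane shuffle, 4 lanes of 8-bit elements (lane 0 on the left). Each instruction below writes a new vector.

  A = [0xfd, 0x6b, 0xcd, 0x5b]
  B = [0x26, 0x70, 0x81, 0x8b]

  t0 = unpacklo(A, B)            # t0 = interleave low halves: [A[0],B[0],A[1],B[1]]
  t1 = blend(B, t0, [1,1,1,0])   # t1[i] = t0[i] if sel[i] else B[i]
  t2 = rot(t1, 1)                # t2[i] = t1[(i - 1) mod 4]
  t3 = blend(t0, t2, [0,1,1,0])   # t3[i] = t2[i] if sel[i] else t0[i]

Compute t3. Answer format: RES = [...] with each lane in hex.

RES = [ 0xfd  0xfd  0x26  0x70 ]

t0 = [0xfd, 0x26, 0x6b, 0x70]
t1 = [0xfd, 0x26, 0x6b, 0x8b]
t2 = [0x8b, 0xfd, 0x26, 0x6b]
t3 = [0xfd, 0xfd, 0x26, 0x70]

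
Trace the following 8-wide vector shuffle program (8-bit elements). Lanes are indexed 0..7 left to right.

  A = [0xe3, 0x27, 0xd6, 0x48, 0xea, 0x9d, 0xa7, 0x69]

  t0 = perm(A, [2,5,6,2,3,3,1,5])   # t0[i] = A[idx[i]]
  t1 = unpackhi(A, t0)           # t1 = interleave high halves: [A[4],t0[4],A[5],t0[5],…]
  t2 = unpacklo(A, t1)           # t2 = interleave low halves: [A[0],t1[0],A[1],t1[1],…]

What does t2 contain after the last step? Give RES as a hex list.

  t0: d6 9d a7 d6 48 48 27 9d
  t1: ea 48 9d 48 a7 27 69 9d
  t2: e3 ea 27 48 d6 9d 48 48

RES = [ 0xe3  0xea  0x27  0x48  0xd6  0x9d  0x48  0x48 ]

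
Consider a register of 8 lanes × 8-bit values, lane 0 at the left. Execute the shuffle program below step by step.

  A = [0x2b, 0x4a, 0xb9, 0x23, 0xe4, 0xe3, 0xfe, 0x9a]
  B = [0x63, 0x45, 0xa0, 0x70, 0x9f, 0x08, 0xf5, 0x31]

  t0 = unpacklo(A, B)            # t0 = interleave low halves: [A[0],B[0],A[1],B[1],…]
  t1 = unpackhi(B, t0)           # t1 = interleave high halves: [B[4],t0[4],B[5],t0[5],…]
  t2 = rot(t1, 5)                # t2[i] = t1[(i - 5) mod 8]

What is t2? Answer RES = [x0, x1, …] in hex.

RES = [0xa0, 0xf5, 0x23, 0x31, 0x70, 0x9f, 0xb9, 0x08]

  t0: 2b 63 4a 45 b9 a0 23 70
  t1: 9f b9 08 a0 f5 23 31 70
  t2: a0 f5 23 31 70 9f b9 08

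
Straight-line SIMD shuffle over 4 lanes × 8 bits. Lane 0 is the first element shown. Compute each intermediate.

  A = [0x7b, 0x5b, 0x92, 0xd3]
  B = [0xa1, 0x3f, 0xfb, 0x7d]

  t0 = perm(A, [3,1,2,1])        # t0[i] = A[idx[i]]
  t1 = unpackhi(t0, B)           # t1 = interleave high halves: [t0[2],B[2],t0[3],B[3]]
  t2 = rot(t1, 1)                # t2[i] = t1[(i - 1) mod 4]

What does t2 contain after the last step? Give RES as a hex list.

t0 = [0xd3, 0x5b, 0x92, 0x5b]
t1 = [0x92, 0xfb, 0x5b, 0x7d]
t2 = [0x7d, 0x92, 0xfb, 0x5b]

RES = [ 0x7d  0x92  0xfb  0x5b ]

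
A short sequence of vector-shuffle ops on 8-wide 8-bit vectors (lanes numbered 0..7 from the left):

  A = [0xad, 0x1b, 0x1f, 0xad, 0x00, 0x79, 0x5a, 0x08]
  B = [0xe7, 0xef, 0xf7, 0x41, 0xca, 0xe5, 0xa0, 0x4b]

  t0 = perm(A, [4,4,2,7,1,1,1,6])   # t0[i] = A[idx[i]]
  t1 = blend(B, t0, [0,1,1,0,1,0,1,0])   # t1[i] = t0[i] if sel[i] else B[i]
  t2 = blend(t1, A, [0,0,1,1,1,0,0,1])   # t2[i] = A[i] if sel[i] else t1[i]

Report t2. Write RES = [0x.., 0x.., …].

RES = [0xe7, 0x00, 0x1f, 0xad, 0x00, 0xe5, 0x1b, 0x08]

→ t0 |00|00|1f|08|1b|1b|1b|5a|
→ t1 |e7|00|1f|41|1b|e5|1b|4b|
→ t2 |e7|00|1f|ad|00|e5|1b|08|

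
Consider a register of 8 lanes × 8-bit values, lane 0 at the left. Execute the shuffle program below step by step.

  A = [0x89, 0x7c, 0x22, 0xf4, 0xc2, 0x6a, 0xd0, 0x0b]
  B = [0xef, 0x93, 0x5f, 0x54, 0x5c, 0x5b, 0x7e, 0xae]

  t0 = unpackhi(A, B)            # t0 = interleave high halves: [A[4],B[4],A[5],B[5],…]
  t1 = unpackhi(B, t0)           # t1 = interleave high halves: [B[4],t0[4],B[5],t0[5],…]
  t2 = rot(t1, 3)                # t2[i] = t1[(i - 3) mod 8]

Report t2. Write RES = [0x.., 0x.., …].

  t0: c2 5c 6a 5b d0 7e 0b ae
  t1: 5c d0 5b 7e 7e 0b ae ae
  t2: 0b ae ae 5c d0 5b 7e 7e

RES = [ 0x0b  0xae  0xae  0x5c  0xd0  0x5b  0x7e  0x7e ]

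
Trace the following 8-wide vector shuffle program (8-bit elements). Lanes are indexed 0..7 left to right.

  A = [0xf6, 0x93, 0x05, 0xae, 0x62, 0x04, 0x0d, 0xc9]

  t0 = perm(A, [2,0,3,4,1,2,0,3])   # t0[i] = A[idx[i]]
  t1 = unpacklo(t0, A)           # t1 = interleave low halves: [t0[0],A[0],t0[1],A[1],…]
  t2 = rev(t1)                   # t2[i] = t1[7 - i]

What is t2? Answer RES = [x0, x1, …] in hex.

t0 = [0x05, 0xf6, 0xae, 0x62, 0x93, 0x05, 0xf6, 0xae]
t1 = [0x05, 0xf6, 0xf6, 0x93, 0xae, 0x05, 0x62, 0xae]
t2 = [0xae, 0x62, 0x05, 0xae, 0x93, 0xf6, 0xf6, 0x05]

RES = [ 0xae  0x62  0x05  0xae  0x93  0xf6  0xf6  0x05 ]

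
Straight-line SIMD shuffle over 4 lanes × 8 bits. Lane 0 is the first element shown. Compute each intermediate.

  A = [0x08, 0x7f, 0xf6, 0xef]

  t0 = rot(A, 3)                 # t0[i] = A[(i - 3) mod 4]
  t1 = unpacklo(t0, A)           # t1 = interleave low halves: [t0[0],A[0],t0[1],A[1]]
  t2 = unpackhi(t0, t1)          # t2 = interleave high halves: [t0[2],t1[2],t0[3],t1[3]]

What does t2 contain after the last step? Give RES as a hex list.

t0 = [0x7f, 0xf6, 0xef, 0x08]
t1 = [0x7f, 0x08, 0xf6, 0x7f]
t2 = [0xef, 0xf6, 0x08, 0x7f]

RES = [ 0xef  0xf6  0x08  0x7f ]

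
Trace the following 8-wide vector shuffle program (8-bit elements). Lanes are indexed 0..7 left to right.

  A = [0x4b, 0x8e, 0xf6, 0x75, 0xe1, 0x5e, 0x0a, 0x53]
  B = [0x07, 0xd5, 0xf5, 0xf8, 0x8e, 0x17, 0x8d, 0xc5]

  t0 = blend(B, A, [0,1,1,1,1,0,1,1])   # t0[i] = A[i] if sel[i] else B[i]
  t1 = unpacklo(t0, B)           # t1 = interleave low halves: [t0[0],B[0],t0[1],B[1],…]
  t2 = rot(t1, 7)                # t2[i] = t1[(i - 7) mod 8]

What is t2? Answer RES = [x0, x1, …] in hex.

→ t0 |07|8e|f6|75|e1|17|0a|53|
→ t1 |07|07|8e|d5|f6|f5|75|f8|
→ t2 |07|8e|d5|f6|f5|75|f8|07|

RES = [ 0x07  0x8e  0xd5  0xf6  0xf5  0x75  0xf8  0x07 ]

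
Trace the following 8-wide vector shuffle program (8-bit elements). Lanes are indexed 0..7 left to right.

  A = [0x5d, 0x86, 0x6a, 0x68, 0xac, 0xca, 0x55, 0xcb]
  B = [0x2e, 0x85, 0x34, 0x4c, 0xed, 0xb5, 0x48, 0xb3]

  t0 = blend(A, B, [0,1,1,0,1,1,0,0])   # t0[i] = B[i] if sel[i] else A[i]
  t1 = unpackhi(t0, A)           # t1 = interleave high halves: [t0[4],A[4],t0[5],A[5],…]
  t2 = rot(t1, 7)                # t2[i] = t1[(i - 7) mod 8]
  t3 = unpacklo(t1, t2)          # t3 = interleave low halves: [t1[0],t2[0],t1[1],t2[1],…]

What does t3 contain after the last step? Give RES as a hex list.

t0 = [0x5d, 0x85, 0x34, 0x68, 0xed, 0xb5, 0x55, 0xcb]
t1 = [0xed, 0xac, 0xb5, 0xca, 0x55, 0x55, 0xcb, 0xcb]
t2 = [0xac, 0xb5, 0xca, 0x55, 0x55, 0xcb, 0xcb, 0xed]
t3 = [0xed, 0xac, 0xac, 0xb5, 0xb5, 0xca, 0xca, 0x55]

RES = [0xed, 0xac, 0xac, 0xb5, 0xb5, 0xca, 0xca, 0x55]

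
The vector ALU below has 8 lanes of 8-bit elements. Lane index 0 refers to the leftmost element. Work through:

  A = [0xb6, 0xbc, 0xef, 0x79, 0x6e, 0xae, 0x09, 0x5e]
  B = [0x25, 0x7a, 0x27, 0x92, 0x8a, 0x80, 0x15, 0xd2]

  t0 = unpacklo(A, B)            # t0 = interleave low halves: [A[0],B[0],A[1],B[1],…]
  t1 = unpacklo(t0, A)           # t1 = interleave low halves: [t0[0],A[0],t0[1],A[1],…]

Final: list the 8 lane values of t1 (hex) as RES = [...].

t0 = [0xb6, 0x25, 0xbc, 0x7a, 0xef, 0x27, 0x79, 0x92]
t1 = [0xb6, 0xb6, 0x25, 0xbc, 0xbc, 0xef, 0x7a, 0x79]

RES = [ 0xb6  0xb6  0x25  0xbc  0xbc  0xef  0x7a  0x79 ]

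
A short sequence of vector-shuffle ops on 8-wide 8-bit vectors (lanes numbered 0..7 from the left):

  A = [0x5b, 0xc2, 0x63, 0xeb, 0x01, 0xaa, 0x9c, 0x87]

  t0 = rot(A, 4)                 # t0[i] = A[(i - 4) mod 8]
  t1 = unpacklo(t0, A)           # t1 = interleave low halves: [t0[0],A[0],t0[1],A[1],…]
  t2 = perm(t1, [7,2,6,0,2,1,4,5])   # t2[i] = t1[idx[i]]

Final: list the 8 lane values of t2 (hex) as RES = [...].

t0 = [0x01, 0xaa, 0x9c, 0x87, 0x5b, 0xc2, 0x63, 0xeb]
t1 = [0x01, 0x5b, 0xaa, 0xc2, 0x9c, 0x63, 0x87, 0xeb]
t2 = [0xeb, 0xaa, 0x87, 0x01, 0xaa, 0x5b, 0x9c, 0x63]

RES = [ 0xeb  0xaa  0x87  0x01  0xaa  0x5b  0x9c  0x63 ]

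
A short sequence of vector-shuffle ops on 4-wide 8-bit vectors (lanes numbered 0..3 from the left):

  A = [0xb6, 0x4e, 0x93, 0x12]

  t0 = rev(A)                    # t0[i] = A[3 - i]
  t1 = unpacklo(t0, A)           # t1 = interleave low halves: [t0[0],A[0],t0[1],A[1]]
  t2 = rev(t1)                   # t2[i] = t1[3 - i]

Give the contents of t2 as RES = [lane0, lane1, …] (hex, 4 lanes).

t0 = [0x12, 0x93, 0x4e, 0xb6]
t1 = [0x12, 0xb6, 0x93, 0x4e]
t2 = [0x4e, 0x93, 0xb6, 0x12]

RES = [0x4e, 0x93, 0xb6, 0x12]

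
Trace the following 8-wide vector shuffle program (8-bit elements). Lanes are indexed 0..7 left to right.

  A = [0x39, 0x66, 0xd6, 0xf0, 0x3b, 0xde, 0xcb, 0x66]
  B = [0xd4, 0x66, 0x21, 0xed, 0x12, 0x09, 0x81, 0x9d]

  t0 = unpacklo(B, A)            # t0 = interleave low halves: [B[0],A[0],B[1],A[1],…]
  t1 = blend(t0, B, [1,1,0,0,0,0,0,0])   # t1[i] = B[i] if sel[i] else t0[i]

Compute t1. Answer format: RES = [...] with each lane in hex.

RES = [ 0xd4  0x66  0x66  0x66  0x21  0xd6  0xed  0xf0 ]

→ t0 |d4|39|66|66|21|d6|ed|f0|
→ t1 |d4|66|66|66|21|d6|ed|f0|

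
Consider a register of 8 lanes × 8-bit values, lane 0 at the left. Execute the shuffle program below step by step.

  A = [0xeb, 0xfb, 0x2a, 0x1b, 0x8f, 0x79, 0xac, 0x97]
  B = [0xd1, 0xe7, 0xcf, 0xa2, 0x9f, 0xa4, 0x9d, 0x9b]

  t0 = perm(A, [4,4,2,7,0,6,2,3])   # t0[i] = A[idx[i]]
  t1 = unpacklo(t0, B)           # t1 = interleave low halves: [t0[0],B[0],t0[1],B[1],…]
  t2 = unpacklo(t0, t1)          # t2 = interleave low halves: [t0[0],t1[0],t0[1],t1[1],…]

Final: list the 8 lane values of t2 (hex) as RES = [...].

RES = [0x8f, 0x8f, 0x8f, 0xd1, 0x2a, 0x8f, 0x97, 0xe7]

  t0: 8f 8f 2a 97 eb ac 2a 1b
  t1: 8f d1 8f e7 2a cf 97 a2
  t2: 8f 8f 8f d1 2a 8f 97 e7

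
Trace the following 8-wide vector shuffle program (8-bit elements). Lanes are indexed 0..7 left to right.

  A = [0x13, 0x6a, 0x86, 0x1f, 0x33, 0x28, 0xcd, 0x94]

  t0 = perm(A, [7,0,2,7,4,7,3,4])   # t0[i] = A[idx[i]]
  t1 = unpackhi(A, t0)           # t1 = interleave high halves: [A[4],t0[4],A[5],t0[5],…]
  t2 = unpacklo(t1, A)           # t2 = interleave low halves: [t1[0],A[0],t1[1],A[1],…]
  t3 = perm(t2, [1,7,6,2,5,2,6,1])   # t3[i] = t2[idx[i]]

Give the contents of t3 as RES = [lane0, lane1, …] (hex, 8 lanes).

  t0: 94 13 86 94 33 94 1f 33
  t1: 33 33 28 94 cd 1f 94 33
  t2: 33 13 33 6a 28 86 94 1f
  t3: 13 1f 94 33 86 33 94 13

RES = [ 0x13  0x1f  0x94  0x33  0x86  0x33  0x94  0x13 ]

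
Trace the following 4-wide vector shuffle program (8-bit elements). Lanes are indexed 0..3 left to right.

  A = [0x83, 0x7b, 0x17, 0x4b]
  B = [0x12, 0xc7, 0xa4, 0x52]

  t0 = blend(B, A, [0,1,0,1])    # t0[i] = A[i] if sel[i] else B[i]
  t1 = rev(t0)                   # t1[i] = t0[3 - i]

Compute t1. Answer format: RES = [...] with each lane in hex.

RES = [ 0x4b  0xa4  0x7b  0x12 ]

t0 = [0x12, 0x7b, 0xa4, 0x4b]
t1 = [0x4b, 0xa4, 0x7b, 0x12]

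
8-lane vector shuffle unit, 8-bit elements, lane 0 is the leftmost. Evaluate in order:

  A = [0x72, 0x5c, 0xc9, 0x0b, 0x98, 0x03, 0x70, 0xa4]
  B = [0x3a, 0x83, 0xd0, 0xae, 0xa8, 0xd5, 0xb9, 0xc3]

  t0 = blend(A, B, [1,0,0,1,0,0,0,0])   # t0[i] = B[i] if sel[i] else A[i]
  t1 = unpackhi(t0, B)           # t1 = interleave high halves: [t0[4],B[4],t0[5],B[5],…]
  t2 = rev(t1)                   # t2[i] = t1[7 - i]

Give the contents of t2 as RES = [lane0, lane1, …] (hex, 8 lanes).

→ t0 |3a|5c|c9|ae|98|03|70|a4|
→ t1 |98|a8|03|d5|70|b9|a4|c3|
→ t2 |c3|a4|b9|70|d5|03|a8|98|

RES = [ 0xc3  0xa4  0xb9  0x70  0xd5  0x03  0xa8  0x98 ]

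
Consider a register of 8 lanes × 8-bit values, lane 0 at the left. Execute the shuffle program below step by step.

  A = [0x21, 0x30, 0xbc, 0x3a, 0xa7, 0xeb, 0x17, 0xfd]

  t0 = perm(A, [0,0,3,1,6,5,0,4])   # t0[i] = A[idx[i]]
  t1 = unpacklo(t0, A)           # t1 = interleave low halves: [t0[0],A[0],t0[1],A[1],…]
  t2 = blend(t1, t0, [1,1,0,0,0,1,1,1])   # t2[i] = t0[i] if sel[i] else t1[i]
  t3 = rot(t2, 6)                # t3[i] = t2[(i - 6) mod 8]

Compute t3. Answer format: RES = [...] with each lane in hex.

RES = [ 0x21  0x30  0x3a  0xeb  0x21  0xa7  0x21  0x21 ]

t0 = [0x21, 0x21, 0x3a, 0x30, 0x17, 0xeb, 0x21, 0xa7]
t1 = [0x21, 0x21, 0x21, 0x30, 0x3a, 0xbc, 0x30, 0x3a]
t2 = [0x21, 0x21, 0x21, 0x30, 0x3a, 0xeb, 0x21, 0xa7]
t3 = [0x21, 0x30, 0x3a, 0xeb, 0x21, 0xa7, 0x21, 0x21]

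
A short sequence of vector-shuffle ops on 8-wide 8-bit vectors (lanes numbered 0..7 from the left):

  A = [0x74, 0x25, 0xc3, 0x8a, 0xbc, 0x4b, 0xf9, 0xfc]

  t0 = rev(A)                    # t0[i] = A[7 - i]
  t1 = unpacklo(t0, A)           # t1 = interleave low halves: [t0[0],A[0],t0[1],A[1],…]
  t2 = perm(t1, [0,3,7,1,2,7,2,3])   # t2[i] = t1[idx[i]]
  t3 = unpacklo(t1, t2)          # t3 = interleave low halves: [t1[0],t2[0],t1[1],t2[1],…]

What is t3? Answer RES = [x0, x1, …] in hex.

t0 = [0xfc, 0xf9, 0x4b, 0xbc, 0x8a, 0xc3, 0x25, 0x74]
t1 = [0xfc, 0x74, 0xf9, 0x25, 0x4b, 0xc3, 0xbc, 0x8a]
t2 = [0xfc, 0x25, 0x8a, 0x74, 0xf9, 0x8a, 0xf9, 0x25]
t3 = [0xfc, 0xfc, 0x74, 0x25, 0xf9, 0x8a, 0x25, 0x74]

RES = [0xfc, 0xfc, 0x74, 0x25, 0xf9, 0x8a, 0x25, 0x74]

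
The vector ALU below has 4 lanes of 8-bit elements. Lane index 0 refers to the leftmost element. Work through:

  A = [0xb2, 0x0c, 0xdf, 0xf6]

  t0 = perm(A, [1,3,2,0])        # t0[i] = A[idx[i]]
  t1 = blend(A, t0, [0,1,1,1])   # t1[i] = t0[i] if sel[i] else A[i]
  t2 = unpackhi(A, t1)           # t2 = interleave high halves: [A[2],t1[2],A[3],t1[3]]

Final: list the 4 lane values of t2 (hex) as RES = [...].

RES = [0xdf, 0xdf, 0xf6, 0xb2]

  t0: 0c f6 df b2
  t1: b2 f6 df b2
  t2: df df f6 b2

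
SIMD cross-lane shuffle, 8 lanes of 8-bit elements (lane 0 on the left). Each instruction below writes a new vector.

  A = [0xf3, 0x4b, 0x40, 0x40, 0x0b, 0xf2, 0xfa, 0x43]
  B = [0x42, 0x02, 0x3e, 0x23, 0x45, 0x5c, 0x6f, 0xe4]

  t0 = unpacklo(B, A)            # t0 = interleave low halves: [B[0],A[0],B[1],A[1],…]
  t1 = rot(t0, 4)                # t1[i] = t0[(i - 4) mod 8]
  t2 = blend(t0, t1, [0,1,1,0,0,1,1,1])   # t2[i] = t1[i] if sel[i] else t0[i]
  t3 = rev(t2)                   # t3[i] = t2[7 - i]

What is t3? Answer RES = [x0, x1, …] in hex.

  t0: 42 f3 02 4b 3e 40 23 40
  t1: 3e 40 23 40 42 f3 02 4b
  t2: 42 40 23 4b 3e f3 02 4b
  t3: 4b 02 f3 3e 4b 23 40 42

RES = [0x4b, 0x02, 0xf3, 0x3e, 0x4b, 0x23, 0x40, 0x42]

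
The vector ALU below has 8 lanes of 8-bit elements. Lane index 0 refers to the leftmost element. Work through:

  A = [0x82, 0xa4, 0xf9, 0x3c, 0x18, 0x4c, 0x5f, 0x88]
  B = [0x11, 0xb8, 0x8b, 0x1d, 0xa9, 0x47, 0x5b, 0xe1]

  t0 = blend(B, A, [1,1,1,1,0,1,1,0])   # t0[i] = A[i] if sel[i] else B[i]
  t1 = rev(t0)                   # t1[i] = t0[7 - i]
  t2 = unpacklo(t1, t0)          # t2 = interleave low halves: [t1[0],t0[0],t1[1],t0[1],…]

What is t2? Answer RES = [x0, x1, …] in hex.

t0 = [0x82, 0xa4, 0xf9, 0x3c, 0xa9, 0x4c, 0x5f, 0xe1]
t1 = [0xe1, 0x5f, 0x4c, 0xa9, 0x3c, 0xf9, 0xa4, 0x82]
t2 = [0xe1, 0x82, 0x5f, 0xa4, 0x4c, 0xf9, 0xa9, 0x3c]

RES = [0xe1, 0x82, 0x5f, 0xa4, 0x4c, 0xf9, 0xa9, 0x3c]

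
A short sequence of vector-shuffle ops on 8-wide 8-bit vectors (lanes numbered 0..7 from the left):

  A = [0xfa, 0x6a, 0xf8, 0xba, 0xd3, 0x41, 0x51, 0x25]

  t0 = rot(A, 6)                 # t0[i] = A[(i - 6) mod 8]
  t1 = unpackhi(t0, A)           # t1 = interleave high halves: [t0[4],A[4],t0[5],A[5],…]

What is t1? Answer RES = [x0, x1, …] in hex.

t0 = [0xf8, 0xba, 0xd3, 0x41, 0x51, 0x25, 0xfa, 0x6a]
t1 = [0x51, 0xd3, 0x25, 0x41, 0xfa, 0x51, 0x6a, 0x25]

RES = [ 0x51  0xd3  0x25  0x41  0xfa  0x51  0x6a  0x25 ]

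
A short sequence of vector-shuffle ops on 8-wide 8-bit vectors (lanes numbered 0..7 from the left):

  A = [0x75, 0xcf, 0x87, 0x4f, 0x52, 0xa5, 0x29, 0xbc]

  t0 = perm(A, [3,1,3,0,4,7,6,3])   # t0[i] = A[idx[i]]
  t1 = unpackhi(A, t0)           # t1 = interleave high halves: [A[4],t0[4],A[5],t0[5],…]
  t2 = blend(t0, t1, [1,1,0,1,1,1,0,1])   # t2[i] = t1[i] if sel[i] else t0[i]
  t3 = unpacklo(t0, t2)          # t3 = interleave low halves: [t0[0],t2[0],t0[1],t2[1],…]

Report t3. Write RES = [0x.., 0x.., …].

RES = [0x4f, 0x52, 0xcf, 0x52, 0x4f, 0x4f, 0x75, 0xbc]

  t0: 4f cf 4f 75 52 bc 29 4f
  t1: 52 52 a5 bc 29 29 bc 4f
  t2: 52 52 4f bc 29 29 29 4f
  t3: 4f 52 cf 52 4f 4f 75 bc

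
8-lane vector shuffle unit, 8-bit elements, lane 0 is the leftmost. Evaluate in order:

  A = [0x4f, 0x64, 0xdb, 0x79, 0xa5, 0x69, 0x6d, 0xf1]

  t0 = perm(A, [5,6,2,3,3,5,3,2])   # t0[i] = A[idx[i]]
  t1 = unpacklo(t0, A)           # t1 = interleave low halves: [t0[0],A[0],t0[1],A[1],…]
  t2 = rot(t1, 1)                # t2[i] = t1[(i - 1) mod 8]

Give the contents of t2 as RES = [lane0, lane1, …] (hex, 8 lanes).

RES = [ 0x79  0x69  0x4f  0x6d  0x64  0xdb  0xdb  0x79 ]

  t0: 69 6d db 79 79 69 79 db
  t1: 69 4f 6d 64 db db 79 79
  t2: 79 69 4f 6d 64 db db 79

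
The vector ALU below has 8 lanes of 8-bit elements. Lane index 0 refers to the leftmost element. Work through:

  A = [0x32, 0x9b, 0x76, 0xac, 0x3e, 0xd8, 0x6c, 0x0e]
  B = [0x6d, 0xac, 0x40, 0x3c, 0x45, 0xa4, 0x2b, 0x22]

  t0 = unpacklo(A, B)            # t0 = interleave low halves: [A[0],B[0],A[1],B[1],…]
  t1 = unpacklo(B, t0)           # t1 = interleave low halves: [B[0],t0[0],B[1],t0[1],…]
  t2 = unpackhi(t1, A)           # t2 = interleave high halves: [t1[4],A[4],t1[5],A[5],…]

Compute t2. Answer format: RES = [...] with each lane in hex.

RES = [0x40, 0x3e, 0x9b, 0xd8, 0x3c, 0x6c, 0xac, 0x0e]

→ t0 |32|6d|9b|ac|76|40|ac|3c|
→ t1 |6d|32|ac|6d|40|9b|3c|ac|
→ t2 |40|3e|9b|d8|3c|6c|ac|0e|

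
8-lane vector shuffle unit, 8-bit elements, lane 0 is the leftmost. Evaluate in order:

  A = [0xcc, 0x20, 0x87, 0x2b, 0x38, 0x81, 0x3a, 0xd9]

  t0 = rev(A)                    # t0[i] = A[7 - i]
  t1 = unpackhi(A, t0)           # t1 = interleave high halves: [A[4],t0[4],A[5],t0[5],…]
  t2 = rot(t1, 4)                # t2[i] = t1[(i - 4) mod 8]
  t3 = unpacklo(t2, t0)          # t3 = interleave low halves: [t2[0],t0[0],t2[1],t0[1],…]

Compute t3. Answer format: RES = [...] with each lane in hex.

→ t0 |d9|3a|81|38|2b|87|20|cc|
→ t1 |38|2b|81|87|3a|20|d9|cc|
→ t2 |3a|20|d9|cc|38|2b|81|87|
→ t3 |3a|d9|20|3a|d9|81|cc|38|

RES = [ 0x3a  0xd9  0x20  0x3a  0xd9  0x81  0xcc  0x38 ]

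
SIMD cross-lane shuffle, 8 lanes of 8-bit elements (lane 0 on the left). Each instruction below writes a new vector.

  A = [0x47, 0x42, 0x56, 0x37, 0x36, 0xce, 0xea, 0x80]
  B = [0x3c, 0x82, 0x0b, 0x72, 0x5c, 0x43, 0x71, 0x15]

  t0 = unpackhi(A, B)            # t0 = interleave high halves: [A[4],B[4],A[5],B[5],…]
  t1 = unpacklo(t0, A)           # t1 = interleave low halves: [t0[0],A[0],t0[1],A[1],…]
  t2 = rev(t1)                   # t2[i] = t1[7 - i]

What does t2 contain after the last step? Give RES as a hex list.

  t0: 36 5c ce 43 ea 71 80 15
  t1: 36 47 5c 42 ce 56 43 37
  t2: 37 43 56 ce 42 5c 47 36

RES = [0x37, 0x43, 0x56, 0xce, 0x42, 0x5c, 0x47, 0x36]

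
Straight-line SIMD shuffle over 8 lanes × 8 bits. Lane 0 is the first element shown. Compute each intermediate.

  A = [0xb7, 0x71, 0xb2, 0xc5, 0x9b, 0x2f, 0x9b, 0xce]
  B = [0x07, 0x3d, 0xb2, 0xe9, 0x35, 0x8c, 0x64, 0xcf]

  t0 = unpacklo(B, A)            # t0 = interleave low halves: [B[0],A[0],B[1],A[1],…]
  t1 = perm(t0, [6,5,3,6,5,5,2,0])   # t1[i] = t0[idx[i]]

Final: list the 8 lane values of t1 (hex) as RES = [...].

RES = [ 0xe9  0xb2  0x71  0xe9  0xb2  0xb2  0x3d  0x07 ]

→ t0 |07|b7|3d|71|b2|b2|e9|c5|
→ t1 |e9|b2|71|e9|b2|b2|3d|07|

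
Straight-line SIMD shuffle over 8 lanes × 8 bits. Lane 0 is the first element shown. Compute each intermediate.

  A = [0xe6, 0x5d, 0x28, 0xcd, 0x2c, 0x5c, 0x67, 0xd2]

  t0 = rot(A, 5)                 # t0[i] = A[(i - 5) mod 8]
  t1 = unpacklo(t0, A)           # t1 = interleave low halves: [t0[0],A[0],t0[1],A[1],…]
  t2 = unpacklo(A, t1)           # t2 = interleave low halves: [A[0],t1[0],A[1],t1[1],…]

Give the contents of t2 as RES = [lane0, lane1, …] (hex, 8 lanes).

t0 = [0xcd, 0x2c, 0x5c, 0x67, 0xd2, 0xe6, 0x5d, 0x28]
t1 = [0xcd, 0xe6, 0x2c, 0x5d, 0x5c, 0x28, 0x67, 0xcd]
t2 = [0xe6, 0xcd, 0x5d, 0xe6, 0x28, 0x2c, 0xcd, 0x5d]

RES = [ 0xe6  0xcd  0x5d  0xe6  0x28  0x2c  0xcd  0x5d ]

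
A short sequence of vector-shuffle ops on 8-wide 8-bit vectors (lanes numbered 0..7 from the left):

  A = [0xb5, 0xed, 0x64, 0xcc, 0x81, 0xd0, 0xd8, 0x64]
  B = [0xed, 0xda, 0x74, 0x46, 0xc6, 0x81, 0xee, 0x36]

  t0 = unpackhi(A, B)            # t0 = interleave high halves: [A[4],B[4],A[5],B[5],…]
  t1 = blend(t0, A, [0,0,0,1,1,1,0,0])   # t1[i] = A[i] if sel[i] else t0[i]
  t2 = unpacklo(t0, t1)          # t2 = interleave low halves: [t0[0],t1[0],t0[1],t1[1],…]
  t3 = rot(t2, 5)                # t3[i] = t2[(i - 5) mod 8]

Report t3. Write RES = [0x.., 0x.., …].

RES = [0xc6, 0xd0, 0xd0, 0x81, 0xcc, 0x81, 0x81, 0xc6]

  t0: 81 c6 d0 81 d8 ee 64 36
  t1: 81 c6 d0 cc 81 d0 64 36
  t2: 81 81 c6 c6 d0 d0 81 cc
  t3: c6 d0 d0 81 cc 81 81 c6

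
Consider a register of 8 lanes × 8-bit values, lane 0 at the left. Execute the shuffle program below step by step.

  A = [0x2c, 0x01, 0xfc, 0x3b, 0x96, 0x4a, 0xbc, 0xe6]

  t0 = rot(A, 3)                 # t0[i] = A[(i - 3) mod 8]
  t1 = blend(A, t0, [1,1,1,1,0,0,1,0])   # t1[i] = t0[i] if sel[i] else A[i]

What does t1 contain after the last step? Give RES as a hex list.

  t0: 4a bc e6 2c 01 fc 3b 96
  t1: 4a bc e6 2c 96 4a 3b e6

RES = [ 0x4a  0xbc  0xe6  0x2c  0x96  0x4a  0x3b  0xe6 ]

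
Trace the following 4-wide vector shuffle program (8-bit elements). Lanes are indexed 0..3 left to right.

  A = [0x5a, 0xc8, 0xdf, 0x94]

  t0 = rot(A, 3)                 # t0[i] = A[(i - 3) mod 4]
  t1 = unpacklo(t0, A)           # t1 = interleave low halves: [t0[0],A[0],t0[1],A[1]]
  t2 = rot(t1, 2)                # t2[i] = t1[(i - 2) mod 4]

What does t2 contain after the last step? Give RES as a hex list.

→ t0 |c8|df|94|5a|
→ t1 |c8|5a|df|c8|
→ t2 |df|c8|c8|5a|

RES = [ 0xdf  0xc8  0xc8  0x5a ]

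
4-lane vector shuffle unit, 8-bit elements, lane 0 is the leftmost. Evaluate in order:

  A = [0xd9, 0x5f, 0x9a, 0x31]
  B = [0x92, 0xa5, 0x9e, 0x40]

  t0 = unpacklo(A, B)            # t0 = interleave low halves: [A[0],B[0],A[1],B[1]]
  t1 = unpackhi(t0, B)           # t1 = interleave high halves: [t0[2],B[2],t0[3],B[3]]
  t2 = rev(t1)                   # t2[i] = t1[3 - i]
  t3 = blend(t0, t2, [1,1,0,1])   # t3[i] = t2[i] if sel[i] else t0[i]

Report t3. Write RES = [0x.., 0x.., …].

RES = [ 0x40  0xa5  0x5f  0x5f ]

  t0: d9 92 5f a5
  t1: 5f 9e a5 40
  t2: 40 a5 9e 5f
  t3: 40 a5 5f 5f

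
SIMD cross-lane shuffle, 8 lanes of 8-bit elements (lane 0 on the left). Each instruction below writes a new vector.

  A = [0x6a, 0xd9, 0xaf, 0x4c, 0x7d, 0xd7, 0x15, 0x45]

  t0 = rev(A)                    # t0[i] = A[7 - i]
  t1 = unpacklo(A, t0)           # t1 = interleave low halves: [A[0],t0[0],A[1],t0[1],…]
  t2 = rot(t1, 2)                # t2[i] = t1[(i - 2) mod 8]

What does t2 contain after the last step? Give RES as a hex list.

RES = [0x4c, 0x7d, 0x6a, 0x45, 0xd9, 0x15, 0xaf, 0xd7]

t0 = [0x45, 0x15, 0xd7, 0x7d, 0x4c, 0xaf, 0xd9, 0x6a]
t1 = [0x6a, 0x45, 0xd9, 0x15, 0xaf, 0xd7, 0x4c, 0x7d]
t2 = [0x4c, 0x7d, 0x6a, 0x45, 0xd9, 0x15, 0xaf, 0xd7]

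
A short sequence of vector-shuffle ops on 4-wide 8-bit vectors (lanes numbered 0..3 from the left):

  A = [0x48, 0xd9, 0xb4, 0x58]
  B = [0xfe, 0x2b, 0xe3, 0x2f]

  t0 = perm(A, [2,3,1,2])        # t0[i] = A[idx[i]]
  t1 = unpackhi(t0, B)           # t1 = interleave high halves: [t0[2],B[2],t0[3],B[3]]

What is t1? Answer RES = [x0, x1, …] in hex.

RES = [ 0xd9  0xe3  0xb4  0x2f ]

t0 = [0xb4, 0x58, 0xd9, 0xb4]
t1 = [0xd9, 0xe3, 0xb4, 0x2f]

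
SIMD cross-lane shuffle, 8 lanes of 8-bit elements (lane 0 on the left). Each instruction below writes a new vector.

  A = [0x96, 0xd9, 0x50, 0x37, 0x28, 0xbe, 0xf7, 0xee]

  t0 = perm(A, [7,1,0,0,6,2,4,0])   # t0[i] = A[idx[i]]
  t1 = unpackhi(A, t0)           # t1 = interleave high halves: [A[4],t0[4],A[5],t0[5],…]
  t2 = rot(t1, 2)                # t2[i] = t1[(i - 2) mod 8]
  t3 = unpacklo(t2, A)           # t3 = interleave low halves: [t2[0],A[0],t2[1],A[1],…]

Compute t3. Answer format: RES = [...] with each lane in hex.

RES = [ 0xee  0x96  0x96  0xd9  0x28  0x50  0xf7  0x37 ]

→ t0 |ee|d9|96|96|f7|50|28|96|
→ t1 |28|f7|be|50|f7|28|ee|96|
→ t2 |ee|96|28|f7|be|50|f7|28|
→ t3 |ee|96|96|d9|28|50|f7|37|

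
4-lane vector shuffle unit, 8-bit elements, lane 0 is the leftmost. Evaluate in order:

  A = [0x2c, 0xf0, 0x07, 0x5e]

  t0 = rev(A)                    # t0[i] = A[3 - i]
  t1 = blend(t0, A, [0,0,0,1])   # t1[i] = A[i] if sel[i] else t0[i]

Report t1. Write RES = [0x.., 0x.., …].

RES = [ 0x5e  0x07  0xf0  0x5e ]

→ t0 |5e|07|f0|2c|
→ t1 |5e|07|f0|5e|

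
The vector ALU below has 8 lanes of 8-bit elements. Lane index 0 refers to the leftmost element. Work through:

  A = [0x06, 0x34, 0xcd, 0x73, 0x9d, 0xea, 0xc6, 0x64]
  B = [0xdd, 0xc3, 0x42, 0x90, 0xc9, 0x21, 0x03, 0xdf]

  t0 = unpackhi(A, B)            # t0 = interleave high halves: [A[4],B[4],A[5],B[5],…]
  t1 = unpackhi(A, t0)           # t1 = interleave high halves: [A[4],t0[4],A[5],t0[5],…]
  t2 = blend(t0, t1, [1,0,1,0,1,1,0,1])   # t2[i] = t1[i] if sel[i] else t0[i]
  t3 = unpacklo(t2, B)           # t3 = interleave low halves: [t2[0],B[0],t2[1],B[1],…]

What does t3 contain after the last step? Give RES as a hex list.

t0 = [0x9d, 0xc9, 0xea, 0x21, 0xc6, 0x03, 0x64, 0xdf]
t1 = [0x9d, 0xc6, 0xea, 0x03, 0xc6, 0x64, 0x64, 0xdf]
t2 = [0x9d, 0xc9, 0xea, 0x21, 0xc6, 0x64, 0x64, 0xdf]
t3 = [0x9d, 0xdd, 0xc9, 0xc3, 0xea, 0x42, 0x21, 0x90]

RES = [ 0x9d  0xdd  0xc9  0xc3  0xea  0x42  0x21  0x90 ]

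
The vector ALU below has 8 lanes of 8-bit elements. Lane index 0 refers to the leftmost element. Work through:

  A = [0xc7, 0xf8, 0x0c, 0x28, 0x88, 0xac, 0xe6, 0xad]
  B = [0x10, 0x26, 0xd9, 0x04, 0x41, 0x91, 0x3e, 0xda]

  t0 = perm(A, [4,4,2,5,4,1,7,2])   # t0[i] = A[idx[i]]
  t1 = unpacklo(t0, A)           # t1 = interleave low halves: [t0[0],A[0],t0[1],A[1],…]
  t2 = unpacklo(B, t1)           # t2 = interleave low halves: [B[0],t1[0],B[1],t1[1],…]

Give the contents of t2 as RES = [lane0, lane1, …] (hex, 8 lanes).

  t0: 88 88 0c ac 88 f8 ad 0c
  t1: 88 c7 88 f8 0c 0c ac 28
  t2: 10 88 26 c7 d9 88 04 f8

RES = [0x10, 0x88, 0x26, 0xc7, 0xd9, 0x88, 0x04, 0xf8]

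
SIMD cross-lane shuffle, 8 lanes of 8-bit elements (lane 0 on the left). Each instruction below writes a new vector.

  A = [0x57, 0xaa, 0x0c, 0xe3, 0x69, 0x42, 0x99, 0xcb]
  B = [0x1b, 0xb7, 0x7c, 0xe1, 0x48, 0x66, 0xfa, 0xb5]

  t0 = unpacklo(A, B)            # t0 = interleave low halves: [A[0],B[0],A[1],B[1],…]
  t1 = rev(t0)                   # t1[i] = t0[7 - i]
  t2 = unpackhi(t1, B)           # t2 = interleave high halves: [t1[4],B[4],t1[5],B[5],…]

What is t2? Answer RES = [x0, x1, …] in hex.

RES = [ 0xb7  0x48  0xaa  0x66  0x1b  0xfa  0x57  0xb5 ]

  t0: 57 1b aa b7 0c 7c e3 e1
  t1: e1 e3 7c 0c b7 aa 1b 57
  t2: b7 48 aa 66 1b fa 57 b5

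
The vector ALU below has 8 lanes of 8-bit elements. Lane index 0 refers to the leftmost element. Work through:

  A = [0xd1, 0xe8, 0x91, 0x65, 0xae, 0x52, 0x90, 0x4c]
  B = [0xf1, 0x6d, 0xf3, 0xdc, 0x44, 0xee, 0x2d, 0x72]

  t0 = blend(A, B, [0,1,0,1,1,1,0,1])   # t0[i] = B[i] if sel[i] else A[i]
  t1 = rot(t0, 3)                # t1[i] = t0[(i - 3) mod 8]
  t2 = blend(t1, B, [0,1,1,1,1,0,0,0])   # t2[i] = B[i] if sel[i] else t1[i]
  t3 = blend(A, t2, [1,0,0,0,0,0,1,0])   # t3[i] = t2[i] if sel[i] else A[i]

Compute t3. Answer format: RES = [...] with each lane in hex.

  t0: d1 6d 91 dc 44 ee 90 72
  t1: ee 90 72 d1 6d 91 dc 44
  t2: ee 6d f3 dc 44 91 dc 44
  t3: ee e8 91 65 ae 52 dc 4c

RES = [0xee, 0xe8, 0x91, 0x65, 0xae, 0x52, 0xdc, 0x4c]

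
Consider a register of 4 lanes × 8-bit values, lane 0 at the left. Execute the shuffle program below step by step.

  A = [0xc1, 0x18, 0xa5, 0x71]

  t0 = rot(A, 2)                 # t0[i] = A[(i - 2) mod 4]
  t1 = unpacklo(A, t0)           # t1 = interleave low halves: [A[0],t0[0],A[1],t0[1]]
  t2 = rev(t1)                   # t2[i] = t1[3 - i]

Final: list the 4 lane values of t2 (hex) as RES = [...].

RES = [0x71, 0x18, 0xa5, 0xc1]

  t0: a5 71 c1 18
  t1: c1 a5 18 71
  t2: 71 18 a5 c1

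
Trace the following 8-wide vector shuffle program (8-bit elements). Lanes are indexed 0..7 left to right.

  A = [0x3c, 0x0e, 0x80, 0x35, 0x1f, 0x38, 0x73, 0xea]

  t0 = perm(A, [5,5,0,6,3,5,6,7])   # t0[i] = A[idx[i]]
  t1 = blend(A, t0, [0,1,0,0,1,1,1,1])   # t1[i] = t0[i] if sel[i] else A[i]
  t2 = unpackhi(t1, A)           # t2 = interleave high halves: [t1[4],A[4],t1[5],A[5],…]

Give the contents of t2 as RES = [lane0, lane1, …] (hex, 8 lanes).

  t0: 38 38 3c 73 35 38 73 ea
  t1: 3c 38 80 35 35 38 73 ea
  t2: 35 1f 38 38 73 73 ea ea

RES = [0x35, 0x1f, 0x38, 0x38, 0x73, 0x73, 0xea, 0xea]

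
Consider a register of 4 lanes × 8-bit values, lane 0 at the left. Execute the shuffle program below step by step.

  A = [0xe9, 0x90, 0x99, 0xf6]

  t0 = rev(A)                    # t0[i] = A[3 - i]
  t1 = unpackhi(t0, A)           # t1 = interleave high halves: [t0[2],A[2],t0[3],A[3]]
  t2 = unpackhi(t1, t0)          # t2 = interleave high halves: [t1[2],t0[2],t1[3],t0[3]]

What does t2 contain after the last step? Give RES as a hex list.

  t0: f6 99 90 e9
  t1: 90 99 e9 f6
  t2: e9 90 f6 e9

RES = [ 0xe9  0x90  0xf6  0xe9 ]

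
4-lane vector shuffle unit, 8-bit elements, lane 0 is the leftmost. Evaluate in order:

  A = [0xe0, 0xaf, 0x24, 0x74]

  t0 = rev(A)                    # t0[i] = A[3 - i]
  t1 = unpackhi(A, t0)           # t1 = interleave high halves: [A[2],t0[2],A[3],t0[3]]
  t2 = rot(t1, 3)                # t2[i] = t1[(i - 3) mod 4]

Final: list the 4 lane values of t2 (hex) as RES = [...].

RES = [ 0xaf  0x74  0xe0  0x24 ]

  t0: 74 24 af e0
  t1: 24 af 74 e0
  t2: af 74 e0 24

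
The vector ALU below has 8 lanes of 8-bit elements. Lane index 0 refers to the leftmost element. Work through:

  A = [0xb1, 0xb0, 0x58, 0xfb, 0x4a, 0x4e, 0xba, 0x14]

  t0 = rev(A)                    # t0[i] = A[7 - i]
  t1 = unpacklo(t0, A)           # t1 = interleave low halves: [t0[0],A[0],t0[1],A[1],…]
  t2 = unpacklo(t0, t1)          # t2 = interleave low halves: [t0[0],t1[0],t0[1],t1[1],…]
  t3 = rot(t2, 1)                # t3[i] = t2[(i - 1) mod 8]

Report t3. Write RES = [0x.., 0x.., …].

t0 = [0x14, 0xba, 0x4e, 0x4a, 0xfb, 0x58, 0xb0, 0xb1]
t1 = [0x14, 0xb1, 0xba, 0xb0, 0x4e, 0x58, 0x4a, 0xfb]
t2 = [0x14, 0x14, 0xba, 0xb1, 0x4e, 0xba, 0x4a, 0xb0]
t3 = [0xb0, 0x14, 0x14, 0xba, 0xb1, 0x4e, 0xba, 0x4a]

RES = [ 0xb0  0x14  0x14  0xba  0xb1  0x4e  0xba  0x4a ]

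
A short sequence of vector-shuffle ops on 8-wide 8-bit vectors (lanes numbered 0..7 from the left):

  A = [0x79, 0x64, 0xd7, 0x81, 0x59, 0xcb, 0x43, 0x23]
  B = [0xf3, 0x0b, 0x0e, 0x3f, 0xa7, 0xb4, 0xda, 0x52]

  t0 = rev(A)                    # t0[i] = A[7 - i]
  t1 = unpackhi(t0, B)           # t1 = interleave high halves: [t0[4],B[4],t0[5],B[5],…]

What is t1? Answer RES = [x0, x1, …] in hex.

RES = [ 0x81  0xa7  0xd7  0xb4  0x64  0xda  0x79  0x52 ]

t0 = [0x23, 0x43, 0xcb, 0x59, 0x81, 0xd7, 0x64, 0x79]
t1 = [0x81, 0xa7, 0xd7, 0xb4, 0x64, 0xda, 0x79, 0x52]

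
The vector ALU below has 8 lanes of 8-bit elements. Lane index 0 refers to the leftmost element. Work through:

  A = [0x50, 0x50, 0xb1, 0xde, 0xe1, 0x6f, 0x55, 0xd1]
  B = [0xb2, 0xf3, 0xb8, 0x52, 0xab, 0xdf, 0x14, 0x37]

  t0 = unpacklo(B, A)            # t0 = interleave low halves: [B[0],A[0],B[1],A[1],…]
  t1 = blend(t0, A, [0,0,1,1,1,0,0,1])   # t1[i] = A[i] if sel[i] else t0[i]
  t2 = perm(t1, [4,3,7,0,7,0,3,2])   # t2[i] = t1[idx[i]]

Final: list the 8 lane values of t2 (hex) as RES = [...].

→ t0 |b2|50|f3|50|b8|b1|52|de|
→ t1 |b2|50|b1|de|e1|b1|52|d1|
→ t2 |e1|de|d1|b2|d1|b2|de|b1|

RES = [0xe1, 0xde, 0xd1, 0xb2, 0xd1, 0xb2, 0xde, 0xb1]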